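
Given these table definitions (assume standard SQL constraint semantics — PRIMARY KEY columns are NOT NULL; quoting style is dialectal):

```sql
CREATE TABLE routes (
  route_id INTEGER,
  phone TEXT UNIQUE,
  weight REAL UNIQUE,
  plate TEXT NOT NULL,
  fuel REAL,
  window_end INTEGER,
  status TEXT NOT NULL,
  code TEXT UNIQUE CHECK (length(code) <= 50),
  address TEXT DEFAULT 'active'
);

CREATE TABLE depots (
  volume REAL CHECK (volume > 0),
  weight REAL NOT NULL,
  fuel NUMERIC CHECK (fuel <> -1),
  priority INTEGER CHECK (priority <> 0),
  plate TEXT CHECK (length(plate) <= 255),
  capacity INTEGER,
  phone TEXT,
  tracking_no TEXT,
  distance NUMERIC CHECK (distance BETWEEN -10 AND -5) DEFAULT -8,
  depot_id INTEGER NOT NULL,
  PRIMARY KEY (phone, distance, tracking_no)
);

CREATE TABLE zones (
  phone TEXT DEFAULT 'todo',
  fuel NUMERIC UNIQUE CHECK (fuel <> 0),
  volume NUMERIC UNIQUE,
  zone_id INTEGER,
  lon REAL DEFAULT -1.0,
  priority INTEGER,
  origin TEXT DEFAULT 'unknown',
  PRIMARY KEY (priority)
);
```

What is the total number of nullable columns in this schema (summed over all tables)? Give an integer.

18

routes: 7 nullable (route_id, phone, weight, fuel, window_end, code, address — PK none and explicit NOT NULL columns excluded).
depots: 5 nullable (volume, fuel, priority, plate, capacity — PK (phone, distance, tracking_no) and explicit NOT NULL columns excluded).
zones: 6 nullable (phone, fuel, volume, zone_id, lon, origin — PK (priority) and explicit NOT NULL columns excluded).
Total: 7 + 5 + 6 = 18.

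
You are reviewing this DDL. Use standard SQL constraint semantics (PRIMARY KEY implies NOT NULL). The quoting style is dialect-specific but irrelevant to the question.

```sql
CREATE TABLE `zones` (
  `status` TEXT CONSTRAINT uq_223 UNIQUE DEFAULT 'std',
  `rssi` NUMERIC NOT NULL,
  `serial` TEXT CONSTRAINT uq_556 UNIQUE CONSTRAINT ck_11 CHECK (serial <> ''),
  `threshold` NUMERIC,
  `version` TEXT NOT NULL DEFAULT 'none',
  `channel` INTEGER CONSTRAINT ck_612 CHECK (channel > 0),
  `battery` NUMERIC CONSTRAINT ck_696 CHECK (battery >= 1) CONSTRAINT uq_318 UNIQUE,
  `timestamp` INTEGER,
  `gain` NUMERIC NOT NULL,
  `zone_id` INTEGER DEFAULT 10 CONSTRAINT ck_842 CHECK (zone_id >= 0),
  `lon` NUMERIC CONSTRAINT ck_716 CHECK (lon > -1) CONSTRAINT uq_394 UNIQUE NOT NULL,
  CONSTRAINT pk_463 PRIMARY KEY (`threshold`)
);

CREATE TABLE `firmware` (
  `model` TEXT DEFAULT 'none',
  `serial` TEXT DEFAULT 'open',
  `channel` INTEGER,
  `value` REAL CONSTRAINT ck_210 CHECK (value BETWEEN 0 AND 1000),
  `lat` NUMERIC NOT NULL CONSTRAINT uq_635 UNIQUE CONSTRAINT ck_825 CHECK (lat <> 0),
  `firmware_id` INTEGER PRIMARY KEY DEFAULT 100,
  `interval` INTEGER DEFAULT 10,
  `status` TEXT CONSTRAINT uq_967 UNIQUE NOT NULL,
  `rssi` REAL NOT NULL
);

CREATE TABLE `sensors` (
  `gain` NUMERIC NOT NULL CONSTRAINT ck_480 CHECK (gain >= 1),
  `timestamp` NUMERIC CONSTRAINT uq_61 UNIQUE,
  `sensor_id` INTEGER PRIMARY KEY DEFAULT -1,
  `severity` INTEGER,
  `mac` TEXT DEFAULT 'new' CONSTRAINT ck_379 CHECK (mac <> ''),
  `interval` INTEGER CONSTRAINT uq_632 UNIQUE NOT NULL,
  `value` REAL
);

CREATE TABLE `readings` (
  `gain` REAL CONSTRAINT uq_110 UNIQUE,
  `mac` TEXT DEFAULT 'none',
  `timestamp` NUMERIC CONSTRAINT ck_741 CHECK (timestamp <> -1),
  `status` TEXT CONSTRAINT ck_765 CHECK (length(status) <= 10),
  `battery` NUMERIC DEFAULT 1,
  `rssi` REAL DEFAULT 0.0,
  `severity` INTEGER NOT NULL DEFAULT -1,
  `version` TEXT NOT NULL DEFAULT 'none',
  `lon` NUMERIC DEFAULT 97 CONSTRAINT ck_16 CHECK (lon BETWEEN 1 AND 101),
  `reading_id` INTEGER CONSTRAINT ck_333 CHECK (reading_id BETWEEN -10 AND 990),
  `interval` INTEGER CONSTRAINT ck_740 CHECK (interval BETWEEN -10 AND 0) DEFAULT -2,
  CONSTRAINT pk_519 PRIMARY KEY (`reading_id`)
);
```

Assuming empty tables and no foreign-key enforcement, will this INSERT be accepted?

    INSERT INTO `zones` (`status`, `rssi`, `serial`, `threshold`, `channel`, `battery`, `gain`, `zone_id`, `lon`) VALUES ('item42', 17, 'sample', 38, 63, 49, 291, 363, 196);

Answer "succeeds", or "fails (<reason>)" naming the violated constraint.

succeeds

NOT NULL columns: gain is supplied; lon is supplied; rssi is supplied; threshold is supplied; version defaults to 'none'.
CHECK constraints: 'sample' satisfies (serial <> ''); 63 satisfies (channel > 0); 49 satisfies (battery >= 1); 363 satisfies (zone_id >= 0); 196 satisfies (lon > -1).
No constraint is violated.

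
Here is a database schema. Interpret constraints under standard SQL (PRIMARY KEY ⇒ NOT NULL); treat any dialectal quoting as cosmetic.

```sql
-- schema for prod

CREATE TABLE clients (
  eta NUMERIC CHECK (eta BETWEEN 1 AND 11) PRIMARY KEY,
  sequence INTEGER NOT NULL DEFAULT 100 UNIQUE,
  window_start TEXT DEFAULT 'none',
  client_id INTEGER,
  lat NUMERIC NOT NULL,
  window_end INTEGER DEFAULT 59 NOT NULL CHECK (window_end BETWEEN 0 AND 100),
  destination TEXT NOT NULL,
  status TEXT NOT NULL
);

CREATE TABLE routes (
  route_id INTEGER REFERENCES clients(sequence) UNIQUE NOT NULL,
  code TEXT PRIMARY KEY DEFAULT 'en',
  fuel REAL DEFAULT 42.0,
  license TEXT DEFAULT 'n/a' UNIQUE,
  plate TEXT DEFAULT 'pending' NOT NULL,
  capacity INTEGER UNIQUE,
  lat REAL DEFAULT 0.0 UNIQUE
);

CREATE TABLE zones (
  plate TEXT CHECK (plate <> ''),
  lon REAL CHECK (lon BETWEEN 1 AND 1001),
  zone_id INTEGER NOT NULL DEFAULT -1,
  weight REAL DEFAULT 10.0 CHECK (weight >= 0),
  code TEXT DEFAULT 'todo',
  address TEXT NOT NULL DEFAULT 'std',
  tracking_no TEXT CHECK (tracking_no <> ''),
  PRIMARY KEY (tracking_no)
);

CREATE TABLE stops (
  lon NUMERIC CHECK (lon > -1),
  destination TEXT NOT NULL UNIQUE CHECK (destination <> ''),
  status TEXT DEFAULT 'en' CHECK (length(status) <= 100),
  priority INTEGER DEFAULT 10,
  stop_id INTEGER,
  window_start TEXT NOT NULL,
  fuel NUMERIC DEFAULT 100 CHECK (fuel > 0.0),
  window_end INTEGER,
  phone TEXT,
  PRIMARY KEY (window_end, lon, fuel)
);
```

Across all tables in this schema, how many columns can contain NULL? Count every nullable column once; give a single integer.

clients: 2 nullable (window_start, client_id — PK (eta) and explicit NOT NULL columns excluded).
routes: 4 nullable (fuel, license, capacity, lat — PK (code) and explicit NOT NULL columns excluded).
zones: 4 nullable (plate, lon, weight, code — PK (tracking_no) and explicit NOT NULL columns excluded).
stops: 4 nullable (status, priority, stop_id, phone — PK (window_end, lon, fuel) and explicit NOT NULL columns excluded).
Total: 2 + 4 + 4 + 4 = 14.

14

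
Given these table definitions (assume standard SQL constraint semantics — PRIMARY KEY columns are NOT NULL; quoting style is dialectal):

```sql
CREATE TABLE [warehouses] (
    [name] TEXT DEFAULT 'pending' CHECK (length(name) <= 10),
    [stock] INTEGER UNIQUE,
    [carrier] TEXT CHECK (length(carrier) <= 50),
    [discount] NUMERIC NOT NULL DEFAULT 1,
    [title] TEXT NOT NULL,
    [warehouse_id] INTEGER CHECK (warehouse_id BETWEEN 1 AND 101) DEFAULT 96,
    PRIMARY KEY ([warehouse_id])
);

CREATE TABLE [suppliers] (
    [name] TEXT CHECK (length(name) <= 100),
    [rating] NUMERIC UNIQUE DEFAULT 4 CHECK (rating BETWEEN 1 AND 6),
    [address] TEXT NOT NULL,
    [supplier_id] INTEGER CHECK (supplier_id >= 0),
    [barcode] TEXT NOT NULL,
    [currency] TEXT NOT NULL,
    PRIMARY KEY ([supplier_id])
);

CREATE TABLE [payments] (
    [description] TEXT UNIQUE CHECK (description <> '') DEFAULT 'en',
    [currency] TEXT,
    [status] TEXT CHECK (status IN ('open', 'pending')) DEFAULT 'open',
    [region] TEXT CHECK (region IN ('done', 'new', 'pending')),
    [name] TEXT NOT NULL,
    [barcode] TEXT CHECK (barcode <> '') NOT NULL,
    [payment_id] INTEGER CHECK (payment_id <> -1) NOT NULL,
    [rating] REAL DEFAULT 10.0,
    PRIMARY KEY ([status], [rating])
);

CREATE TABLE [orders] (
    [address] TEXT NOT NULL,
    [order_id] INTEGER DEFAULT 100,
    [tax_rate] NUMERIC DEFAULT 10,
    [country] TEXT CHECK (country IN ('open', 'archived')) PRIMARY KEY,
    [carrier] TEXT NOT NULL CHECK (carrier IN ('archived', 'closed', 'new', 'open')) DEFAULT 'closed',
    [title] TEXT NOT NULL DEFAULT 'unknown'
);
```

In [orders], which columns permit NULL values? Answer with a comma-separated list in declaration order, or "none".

- address: declared NOT NULL → not nullable.
- order_id: DEFAULT only fills an omitted column; an explicit NULL is still allowed → nullable.
- tax_rate: DEFAULT only fills an omitted column; an explicit NULL is still allowed → nullable.
- country: part of the PRIMARY KEY, which implies NOT NULL → not nullable.
- carrier: declared NOT NULL → not nullable.
- title: declared NOT NULL → not nullable.

order_id, tax_rate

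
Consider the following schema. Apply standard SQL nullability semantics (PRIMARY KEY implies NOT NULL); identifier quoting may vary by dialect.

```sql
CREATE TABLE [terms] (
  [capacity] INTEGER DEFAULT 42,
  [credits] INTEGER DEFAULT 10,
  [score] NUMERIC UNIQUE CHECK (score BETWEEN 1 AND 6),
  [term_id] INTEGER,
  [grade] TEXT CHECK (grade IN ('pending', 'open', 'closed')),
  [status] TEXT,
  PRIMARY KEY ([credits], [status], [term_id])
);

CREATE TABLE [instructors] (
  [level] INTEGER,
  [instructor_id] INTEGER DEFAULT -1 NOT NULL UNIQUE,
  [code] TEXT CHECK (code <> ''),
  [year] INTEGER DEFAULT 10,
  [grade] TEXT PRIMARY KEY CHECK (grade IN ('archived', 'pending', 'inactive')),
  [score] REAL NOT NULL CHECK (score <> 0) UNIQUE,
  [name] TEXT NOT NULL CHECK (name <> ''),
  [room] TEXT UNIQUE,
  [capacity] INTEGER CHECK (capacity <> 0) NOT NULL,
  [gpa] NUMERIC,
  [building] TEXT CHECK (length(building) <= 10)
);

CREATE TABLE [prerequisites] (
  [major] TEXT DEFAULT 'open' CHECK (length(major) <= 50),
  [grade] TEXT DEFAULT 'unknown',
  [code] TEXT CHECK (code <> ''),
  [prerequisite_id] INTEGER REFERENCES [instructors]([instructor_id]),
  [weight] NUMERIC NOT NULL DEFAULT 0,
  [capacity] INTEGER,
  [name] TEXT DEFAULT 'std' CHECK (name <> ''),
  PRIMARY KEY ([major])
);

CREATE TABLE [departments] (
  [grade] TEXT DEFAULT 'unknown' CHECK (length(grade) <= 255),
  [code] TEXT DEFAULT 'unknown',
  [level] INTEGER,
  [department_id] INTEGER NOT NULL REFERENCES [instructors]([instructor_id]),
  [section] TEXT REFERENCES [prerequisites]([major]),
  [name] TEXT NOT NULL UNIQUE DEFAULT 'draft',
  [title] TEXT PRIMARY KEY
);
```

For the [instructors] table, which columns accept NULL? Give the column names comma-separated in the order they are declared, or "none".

level, code, year, room, gpa, building

- level: no NOT NULL constraint applies → nullable.
- instructor_id: declared NOT NULL → not nullable.
- code: CHECK does not forbid NULL (a CHECK constraint passes when its expression is NULL) → nullable.
- year: DEFAULT only fills an omitted column; an explicit NULL is still allowed → nullable.
- grade: part of the PRIMARY KEY, which implies NOT NULL → not nullable.
- score: declared NOT NULL → not nullable.
- name: declared NOT NULL → not nullable.
- room: UNIQUE does not imply NOT NULL → nullable.
- capacity: declared NOT NULL → not nullable.
- gpa: no NOT NULL constraint applies → nullable.
- building: CHECK does not forbid NULL (a CHECK constraint passes when its expression is NULL) → nullable.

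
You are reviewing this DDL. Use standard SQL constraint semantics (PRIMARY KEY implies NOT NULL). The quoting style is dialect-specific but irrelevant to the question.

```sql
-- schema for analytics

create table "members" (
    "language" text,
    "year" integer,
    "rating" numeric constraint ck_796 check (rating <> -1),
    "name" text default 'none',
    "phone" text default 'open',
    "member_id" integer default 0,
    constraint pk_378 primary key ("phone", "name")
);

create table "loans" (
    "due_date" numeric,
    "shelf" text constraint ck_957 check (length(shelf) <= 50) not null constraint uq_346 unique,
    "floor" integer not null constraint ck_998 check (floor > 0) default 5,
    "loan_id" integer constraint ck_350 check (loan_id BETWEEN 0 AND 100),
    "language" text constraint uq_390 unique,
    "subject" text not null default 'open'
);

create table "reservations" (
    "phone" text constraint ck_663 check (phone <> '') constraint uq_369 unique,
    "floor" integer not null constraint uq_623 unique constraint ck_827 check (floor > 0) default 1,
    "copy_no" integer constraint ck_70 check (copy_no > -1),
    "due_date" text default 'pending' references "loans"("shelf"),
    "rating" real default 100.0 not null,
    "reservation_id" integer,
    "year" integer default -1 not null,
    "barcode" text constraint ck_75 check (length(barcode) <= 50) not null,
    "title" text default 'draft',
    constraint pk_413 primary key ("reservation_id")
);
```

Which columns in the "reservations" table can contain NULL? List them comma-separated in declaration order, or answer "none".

- phone: CHECK does not forbid NULL (a CHECK constraint passes when its expression is NULL) → nullable.
- floor: declared NOT NULL → not nullable.
- copy_no: CHECK does not forbid NULL (a CHECK constraint passes when its expression is NULL) → nullable.
- due_date: a foreign key column may be NULL unless separately constrained → nullable.
- rating: declared NOT NULL → not nullable.
- reservation_id: part of the PRIMARY KEY, which implies NOT NULL → not nullable.
- year: declared NOT NULL → not nullable.
- barcode: declared NOT NULL → not nullable.
- title: DEFAULT only fills an omitted column; an explicit NULL is still allowed → nullable.

phone, copy_no, due_date, title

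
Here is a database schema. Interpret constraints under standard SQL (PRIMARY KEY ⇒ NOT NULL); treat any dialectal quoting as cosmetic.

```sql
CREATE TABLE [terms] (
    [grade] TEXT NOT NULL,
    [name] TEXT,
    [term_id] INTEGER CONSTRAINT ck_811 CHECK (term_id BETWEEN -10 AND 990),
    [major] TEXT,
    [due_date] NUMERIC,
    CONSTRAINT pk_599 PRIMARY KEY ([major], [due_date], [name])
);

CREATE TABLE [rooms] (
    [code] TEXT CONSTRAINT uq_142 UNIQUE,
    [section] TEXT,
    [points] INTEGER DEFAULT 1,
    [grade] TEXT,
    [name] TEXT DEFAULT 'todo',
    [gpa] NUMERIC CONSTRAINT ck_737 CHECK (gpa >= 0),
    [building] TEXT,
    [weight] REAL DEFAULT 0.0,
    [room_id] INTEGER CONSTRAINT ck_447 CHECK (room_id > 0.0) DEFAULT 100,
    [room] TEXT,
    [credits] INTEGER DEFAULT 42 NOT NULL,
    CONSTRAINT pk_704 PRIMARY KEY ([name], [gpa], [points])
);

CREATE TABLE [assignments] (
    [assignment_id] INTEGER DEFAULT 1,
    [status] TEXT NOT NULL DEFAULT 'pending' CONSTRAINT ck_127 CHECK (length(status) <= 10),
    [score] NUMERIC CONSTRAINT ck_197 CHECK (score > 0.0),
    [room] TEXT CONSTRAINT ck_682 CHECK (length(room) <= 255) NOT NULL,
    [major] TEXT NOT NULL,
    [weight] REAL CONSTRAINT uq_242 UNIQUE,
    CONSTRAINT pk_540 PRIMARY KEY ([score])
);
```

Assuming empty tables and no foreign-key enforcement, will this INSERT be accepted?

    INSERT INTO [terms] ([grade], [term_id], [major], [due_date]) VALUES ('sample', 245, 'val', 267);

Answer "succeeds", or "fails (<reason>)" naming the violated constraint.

name is omitted from the column list and has no DEFAULT, so it would receive NULL.
But name is part of the PRIMARY KEY (implied NOT NULL).

fails (NOT NULL on name)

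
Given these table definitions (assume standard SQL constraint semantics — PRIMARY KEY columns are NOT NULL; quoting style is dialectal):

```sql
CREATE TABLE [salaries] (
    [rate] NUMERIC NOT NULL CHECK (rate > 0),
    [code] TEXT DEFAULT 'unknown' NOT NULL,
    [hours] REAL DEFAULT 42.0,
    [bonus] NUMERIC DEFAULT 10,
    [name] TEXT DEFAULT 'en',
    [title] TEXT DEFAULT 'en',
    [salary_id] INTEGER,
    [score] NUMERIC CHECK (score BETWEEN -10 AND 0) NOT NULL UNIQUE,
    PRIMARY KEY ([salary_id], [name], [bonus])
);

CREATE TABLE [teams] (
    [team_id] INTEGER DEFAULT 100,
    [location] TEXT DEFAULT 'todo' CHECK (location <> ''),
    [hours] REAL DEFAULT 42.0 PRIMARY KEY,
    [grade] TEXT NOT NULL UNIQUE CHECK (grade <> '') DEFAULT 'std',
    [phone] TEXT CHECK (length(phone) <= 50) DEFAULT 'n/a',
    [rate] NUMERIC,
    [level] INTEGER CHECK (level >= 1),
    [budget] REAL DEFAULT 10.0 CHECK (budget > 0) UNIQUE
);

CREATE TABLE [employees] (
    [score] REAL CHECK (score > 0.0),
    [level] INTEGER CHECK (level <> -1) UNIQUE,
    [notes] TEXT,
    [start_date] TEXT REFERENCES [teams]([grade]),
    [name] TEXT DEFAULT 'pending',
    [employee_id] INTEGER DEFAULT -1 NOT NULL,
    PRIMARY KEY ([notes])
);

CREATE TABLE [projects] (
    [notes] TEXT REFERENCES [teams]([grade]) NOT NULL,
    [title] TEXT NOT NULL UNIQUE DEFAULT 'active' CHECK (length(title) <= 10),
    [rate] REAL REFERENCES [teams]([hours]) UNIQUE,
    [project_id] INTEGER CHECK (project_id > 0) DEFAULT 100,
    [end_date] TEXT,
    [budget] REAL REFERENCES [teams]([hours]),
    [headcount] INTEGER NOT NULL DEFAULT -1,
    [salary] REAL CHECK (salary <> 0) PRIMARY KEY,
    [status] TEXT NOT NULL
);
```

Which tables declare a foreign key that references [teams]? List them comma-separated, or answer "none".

- employees.start_date references teams(grade).
- projects.notes references teams(grade).
- projects.rate references teams(hours).
- projects.budget references teams(hours).

employees, projects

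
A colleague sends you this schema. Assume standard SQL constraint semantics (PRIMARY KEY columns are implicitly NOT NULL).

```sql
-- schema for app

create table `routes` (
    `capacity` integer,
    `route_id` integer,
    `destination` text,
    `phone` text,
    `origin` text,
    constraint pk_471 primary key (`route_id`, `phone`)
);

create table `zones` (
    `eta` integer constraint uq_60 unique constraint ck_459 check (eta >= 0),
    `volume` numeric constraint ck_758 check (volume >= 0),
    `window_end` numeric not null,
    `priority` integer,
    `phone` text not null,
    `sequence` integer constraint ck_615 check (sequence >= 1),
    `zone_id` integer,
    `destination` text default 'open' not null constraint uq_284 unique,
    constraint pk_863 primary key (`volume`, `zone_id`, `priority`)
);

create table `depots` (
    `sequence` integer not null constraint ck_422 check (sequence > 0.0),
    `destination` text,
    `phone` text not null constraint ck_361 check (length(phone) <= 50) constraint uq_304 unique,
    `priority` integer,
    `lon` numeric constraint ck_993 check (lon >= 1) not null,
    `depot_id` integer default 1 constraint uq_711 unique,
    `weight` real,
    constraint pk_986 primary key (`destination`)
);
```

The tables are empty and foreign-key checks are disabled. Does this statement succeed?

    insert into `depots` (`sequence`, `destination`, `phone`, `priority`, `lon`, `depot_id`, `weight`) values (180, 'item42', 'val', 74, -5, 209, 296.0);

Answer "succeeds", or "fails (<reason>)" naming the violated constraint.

fails (CHECK on lon)

The value -5 for lon violates CHECK (lon >= 1).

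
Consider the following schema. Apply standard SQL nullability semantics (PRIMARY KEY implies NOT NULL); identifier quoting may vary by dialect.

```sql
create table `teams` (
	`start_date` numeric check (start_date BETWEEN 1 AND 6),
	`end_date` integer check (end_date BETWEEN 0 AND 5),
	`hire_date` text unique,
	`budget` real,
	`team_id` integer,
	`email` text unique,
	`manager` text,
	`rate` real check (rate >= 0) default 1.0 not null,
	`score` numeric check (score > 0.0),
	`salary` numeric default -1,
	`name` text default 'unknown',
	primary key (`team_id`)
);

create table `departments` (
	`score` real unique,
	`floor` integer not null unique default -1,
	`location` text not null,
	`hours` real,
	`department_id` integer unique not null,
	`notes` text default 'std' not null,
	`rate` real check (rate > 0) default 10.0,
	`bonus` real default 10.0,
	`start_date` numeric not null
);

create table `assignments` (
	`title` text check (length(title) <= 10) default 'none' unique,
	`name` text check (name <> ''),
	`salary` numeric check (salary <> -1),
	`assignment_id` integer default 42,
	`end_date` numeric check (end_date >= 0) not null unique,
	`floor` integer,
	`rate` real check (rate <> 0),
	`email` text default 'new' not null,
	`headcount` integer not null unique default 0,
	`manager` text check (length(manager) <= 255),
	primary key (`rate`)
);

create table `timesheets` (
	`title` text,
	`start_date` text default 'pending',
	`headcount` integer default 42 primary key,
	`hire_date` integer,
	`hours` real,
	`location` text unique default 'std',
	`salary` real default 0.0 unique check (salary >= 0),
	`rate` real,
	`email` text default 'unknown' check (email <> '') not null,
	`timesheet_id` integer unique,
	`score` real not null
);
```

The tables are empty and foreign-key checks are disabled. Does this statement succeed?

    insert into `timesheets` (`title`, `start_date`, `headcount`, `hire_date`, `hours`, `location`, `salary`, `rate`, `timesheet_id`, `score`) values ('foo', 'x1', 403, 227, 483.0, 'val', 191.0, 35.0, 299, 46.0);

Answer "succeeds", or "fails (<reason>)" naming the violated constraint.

succeeds

NOT NULL columns: email defaults to 'unknown'; headcount is supplied; score is supplied.
CHECK constraints: 191.0 satisfies (salary >= 0).
No constraint is violated.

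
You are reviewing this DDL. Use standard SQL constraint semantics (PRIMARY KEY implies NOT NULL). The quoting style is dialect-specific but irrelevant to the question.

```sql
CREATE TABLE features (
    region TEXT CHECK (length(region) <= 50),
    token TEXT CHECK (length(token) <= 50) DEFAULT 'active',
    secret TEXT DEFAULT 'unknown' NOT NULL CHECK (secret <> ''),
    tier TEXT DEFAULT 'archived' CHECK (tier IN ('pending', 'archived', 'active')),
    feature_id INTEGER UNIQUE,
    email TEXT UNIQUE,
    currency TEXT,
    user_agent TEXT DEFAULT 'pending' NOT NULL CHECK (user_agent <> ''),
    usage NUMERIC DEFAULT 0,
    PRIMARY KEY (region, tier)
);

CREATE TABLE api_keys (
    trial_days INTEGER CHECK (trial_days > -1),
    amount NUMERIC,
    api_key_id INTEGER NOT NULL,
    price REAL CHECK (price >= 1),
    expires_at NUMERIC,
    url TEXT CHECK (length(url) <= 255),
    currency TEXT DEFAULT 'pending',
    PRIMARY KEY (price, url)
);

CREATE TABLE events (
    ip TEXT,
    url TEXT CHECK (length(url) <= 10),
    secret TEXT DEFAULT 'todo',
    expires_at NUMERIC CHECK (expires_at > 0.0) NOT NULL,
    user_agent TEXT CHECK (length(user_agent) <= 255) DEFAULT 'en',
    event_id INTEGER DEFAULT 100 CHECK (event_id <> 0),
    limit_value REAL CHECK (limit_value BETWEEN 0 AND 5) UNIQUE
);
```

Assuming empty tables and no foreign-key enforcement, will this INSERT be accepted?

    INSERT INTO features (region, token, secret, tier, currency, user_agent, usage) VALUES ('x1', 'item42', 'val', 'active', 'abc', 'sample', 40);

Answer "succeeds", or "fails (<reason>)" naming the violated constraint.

NOT NULL columns: region is supplied; secret is supplied; tier is supplied; user_agent is supplied.
CHECK constraints: 'x1' satisfies (length(region) <= 50); 'item42' satisfies (length(token) <= 50); 'val' satisfies (secret <> ''); 'active' satisfies (tier IN ('pending', 'archived', 'active')); 'sample' satisfies (user_agent <> '').
No constraint is violated.

succeeds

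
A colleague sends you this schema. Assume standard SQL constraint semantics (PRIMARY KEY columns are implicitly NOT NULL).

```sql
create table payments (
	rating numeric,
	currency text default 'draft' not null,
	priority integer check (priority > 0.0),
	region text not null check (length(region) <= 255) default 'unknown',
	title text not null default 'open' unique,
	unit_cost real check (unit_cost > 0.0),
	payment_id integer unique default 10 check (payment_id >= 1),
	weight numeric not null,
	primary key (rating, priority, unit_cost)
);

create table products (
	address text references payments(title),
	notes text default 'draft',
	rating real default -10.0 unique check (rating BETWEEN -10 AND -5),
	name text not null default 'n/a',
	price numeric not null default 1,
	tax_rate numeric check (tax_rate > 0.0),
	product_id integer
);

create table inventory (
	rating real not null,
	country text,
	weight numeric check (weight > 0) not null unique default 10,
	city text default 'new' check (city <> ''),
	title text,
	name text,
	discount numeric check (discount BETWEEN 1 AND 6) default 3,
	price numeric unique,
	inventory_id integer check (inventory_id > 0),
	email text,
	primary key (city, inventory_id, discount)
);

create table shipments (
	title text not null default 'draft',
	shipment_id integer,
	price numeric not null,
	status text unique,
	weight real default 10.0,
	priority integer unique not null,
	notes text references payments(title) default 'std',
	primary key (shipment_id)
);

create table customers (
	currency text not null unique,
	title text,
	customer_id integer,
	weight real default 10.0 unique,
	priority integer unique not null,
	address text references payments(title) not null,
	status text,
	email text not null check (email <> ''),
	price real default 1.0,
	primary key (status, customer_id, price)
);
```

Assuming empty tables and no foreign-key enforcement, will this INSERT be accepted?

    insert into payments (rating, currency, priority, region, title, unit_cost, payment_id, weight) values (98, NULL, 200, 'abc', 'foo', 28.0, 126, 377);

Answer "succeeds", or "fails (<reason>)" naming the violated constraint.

fails (NOT NULL on currency)

currency is explicitly set to NULL, but currency is declared NOT NULL.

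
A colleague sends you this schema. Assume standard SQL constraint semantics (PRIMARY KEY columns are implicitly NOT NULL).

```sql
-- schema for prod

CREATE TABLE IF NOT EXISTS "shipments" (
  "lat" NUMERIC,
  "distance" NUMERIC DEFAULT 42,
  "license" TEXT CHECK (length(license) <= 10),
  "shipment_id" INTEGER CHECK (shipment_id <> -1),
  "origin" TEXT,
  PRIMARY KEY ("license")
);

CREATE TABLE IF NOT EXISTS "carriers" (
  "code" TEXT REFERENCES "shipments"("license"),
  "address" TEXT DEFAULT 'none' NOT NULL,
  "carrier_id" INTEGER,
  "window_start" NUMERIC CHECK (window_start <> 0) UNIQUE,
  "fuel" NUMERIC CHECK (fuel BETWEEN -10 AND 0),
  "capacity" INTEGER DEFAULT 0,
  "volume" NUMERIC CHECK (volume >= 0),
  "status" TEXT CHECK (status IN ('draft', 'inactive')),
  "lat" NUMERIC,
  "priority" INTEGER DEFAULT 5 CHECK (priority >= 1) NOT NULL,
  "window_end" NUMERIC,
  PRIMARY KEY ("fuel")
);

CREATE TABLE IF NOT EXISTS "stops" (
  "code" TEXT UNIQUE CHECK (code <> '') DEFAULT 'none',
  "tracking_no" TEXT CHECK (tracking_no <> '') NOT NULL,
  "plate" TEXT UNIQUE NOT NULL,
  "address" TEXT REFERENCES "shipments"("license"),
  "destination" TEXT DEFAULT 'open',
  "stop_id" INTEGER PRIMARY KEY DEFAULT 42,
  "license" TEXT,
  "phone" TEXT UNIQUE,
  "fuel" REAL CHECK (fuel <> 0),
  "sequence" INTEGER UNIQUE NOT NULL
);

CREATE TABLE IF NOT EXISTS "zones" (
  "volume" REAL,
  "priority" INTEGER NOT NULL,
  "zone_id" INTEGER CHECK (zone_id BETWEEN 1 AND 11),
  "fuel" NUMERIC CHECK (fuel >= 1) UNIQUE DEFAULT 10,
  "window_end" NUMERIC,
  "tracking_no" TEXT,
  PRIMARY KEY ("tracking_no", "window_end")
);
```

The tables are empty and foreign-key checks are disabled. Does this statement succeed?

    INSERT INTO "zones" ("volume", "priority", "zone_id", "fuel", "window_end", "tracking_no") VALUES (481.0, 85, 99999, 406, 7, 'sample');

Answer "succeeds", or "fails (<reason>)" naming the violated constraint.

fails (CHECK on zone_id)

The value 99999 for zone_id violates CHECK (zone_id BETWEEN 1 AND 11).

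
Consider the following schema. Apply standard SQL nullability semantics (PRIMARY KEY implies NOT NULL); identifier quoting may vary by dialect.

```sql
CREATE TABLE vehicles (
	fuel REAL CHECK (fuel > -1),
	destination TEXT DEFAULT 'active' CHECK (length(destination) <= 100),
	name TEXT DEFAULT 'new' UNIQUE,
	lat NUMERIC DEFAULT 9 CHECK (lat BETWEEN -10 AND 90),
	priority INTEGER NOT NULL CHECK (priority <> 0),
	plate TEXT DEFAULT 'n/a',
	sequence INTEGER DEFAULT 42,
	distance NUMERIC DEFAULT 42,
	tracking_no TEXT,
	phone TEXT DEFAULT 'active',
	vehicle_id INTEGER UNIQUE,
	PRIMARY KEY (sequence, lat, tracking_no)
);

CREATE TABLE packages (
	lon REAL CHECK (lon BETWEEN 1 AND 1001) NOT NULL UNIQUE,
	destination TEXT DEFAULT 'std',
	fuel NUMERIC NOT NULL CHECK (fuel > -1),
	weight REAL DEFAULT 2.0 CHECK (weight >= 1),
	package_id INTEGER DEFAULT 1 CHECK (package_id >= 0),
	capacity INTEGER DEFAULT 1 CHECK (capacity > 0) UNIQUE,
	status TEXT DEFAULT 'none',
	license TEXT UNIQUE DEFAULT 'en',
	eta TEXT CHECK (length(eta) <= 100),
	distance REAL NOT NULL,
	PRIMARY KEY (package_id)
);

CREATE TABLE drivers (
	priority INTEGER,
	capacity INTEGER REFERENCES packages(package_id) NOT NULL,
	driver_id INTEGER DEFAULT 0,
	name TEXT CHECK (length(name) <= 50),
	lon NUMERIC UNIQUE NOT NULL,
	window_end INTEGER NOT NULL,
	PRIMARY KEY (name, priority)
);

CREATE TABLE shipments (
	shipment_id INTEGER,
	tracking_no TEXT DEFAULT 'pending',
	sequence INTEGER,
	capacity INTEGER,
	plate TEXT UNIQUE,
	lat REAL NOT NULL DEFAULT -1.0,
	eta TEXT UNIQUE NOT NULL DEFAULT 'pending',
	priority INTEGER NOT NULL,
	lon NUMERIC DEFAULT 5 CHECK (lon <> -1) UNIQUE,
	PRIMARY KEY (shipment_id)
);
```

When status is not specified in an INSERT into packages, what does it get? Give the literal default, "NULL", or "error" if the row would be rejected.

status has an explicit DEFAULT 'none'.
When the column is omitted from an INSERT, that default is used.

'none'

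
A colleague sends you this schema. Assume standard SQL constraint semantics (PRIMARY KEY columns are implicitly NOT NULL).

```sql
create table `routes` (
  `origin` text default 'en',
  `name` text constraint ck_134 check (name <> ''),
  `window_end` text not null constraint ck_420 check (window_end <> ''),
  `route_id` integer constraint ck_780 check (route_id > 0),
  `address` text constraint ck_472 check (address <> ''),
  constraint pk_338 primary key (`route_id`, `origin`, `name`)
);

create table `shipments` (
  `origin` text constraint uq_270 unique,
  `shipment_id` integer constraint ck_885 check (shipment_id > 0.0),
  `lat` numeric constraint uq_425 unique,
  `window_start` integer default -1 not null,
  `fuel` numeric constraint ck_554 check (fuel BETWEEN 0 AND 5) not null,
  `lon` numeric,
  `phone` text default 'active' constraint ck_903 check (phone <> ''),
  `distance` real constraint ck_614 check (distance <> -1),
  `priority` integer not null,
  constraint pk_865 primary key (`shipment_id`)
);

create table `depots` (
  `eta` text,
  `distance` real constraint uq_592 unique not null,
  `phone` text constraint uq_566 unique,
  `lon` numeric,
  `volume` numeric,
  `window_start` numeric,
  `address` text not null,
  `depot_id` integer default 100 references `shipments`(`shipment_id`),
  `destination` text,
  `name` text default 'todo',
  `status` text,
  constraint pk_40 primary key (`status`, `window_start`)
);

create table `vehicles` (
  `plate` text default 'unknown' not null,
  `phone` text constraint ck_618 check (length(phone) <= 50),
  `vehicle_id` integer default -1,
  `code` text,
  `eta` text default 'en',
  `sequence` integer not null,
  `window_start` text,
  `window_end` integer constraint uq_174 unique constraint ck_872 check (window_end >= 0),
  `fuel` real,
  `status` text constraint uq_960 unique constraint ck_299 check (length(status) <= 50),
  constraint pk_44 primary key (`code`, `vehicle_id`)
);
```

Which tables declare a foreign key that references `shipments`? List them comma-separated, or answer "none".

depots

- depots.depot_id references shipments(shipment_id).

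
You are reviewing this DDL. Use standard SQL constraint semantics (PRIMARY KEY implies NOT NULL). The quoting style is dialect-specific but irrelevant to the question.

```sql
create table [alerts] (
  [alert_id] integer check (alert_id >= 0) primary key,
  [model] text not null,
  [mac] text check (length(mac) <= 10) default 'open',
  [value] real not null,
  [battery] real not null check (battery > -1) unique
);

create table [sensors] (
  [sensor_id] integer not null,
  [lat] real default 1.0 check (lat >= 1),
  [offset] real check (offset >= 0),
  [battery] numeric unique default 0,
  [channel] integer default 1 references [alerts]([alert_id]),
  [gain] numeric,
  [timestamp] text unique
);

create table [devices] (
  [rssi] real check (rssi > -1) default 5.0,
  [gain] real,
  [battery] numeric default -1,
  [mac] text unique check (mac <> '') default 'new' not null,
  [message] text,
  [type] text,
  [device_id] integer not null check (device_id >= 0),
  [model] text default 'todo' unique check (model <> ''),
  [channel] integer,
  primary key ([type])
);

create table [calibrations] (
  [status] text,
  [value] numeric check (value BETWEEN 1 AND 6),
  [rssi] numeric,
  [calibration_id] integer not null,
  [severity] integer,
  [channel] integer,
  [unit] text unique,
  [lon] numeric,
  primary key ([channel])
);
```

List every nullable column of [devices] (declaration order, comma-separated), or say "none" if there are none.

- rssi: CHECK does not forbid NULL (a CHECK constraint passes when its expression is NULL) → nullable.
- gain: no NOT NULL constraint applies → nullable.
- battery: DEFAULT only fills an omitted column; an explicit NULL is still allowed → nullable.
- mac: declared NOT NULL → not nullable.
- message: no NOT NULL constraint applies → nullable.
- type: part of the PRIMARY KEY, which implies NOT NULL → not nullable.
- device_id: declared NOT NULL → not nullable.
- model: CHECK does not forbid NULL (a CHECK constraint passes when its expression is NULL) → nullable.
- channel: no NOT NULL constraint applies → nullable.

rssi, gain, battery, message, model, channel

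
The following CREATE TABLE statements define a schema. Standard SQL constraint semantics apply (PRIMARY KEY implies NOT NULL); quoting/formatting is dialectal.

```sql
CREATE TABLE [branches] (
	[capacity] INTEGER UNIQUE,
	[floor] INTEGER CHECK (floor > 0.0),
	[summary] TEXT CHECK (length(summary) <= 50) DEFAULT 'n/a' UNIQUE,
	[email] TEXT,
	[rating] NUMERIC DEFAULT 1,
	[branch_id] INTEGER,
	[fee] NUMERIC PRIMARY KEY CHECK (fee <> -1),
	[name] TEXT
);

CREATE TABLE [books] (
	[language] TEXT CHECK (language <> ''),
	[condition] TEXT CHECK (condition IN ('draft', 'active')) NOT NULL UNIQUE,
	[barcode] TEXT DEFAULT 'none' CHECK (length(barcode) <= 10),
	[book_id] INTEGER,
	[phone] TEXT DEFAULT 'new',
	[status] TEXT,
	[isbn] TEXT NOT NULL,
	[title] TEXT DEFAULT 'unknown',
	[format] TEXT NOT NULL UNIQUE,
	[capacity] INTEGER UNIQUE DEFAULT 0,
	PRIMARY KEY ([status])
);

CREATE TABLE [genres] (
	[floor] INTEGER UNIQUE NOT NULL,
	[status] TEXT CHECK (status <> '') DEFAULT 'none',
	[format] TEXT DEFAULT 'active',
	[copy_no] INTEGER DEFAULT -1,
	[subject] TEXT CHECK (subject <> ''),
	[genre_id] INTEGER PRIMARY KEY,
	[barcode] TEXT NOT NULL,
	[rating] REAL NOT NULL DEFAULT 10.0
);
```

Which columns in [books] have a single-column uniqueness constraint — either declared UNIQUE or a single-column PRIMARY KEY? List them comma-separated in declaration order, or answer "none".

condition, status, format, capacity

- language: no UNIQUE or single-column PK constraint.
- condition: declared UNIQUE → unique.
- barcode: no UNIQUE or single-column PK constraint.
- book_id: no UNIQUE or single-column PK constraint.
- phone: no UNIQUE or single-column PK constraint.
- status: single-column PRIMARY KEY → unique.
- isbn: no UNIQUE or single-column PK constraint.
- title: no UNIQUE or single-column PK constraint.
- format: declared UNIQUE → unique.
- capacity: declared UNIQUE → unique.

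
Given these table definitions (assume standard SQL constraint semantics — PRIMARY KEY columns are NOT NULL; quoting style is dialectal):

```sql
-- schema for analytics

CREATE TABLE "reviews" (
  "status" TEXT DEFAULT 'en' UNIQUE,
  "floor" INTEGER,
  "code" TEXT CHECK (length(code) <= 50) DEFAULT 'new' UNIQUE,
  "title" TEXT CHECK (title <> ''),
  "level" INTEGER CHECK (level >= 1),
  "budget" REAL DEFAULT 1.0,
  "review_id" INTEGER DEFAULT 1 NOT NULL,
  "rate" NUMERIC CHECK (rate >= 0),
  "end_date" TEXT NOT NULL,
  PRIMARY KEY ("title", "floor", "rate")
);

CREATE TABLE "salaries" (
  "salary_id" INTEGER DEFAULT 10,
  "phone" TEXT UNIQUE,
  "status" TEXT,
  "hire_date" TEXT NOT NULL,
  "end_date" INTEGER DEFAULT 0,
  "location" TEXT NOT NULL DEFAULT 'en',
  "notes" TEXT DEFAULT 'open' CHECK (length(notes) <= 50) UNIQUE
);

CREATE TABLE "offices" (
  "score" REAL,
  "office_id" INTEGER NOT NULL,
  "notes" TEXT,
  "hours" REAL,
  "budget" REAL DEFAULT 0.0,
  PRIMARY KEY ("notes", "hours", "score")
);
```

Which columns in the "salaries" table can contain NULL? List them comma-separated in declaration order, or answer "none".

- salary_id: DEFAULT only fills an omitted column; an explicit NULL is still allowed → nullable.
- phone: UNIQUE does not imply NOT NULL → nullable.
- status: no NOT NULL constraint applies → nullable.
- hire_date: declared NOT NULL → not nullable.
- end_date: DEFAULT only fills an omitted column; an explicit NULL is still allowed → nullable.
- location: declared NOT NULL → not nullable.
- notes: CHECK does not forbid NULL (a CHECK constraint passes when its expression is NULL) → nullable.

salary_id, phone, status, end_date, notes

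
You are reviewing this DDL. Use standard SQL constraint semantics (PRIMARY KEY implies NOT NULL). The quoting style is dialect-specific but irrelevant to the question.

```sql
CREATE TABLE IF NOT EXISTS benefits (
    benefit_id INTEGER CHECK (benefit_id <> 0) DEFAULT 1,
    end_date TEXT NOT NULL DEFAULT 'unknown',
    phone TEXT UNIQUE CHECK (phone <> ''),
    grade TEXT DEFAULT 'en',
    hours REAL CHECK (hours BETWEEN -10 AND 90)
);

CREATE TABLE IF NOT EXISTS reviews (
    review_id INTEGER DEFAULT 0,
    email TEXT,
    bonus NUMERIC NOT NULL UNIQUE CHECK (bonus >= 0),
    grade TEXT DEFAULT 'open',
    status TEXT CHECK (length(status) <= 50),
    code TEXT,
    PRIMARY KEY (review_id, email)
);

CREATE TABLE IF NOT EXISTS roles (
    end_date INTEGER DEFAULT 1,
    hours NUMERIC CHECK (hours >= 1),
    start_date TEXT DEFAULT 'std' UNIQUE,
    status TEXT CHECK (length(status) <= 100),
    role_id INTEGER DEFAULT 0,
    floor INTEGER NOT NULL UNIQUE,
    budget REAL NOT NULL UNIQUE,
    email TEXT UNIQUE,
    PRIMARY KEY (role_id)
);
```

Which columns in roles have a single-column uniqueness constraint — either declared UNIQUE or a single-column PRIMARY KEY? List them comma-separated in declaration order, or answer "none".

start_date, role_id, floor, budget, email

- end_date: no UNIQUE or single-column PK constraint.
- hours: no UNIQUE or single-column PK constraint.
- start_date: declared UNIQUE → unique.
- status: no UNIQUE or single-column PK constraint.
- role_id: single-column PRIMARY KEY → unique.
- floor: declared UNIQUE → unique.
- budget: declared UNIQUE → unique.
- email: declared UNIQUE → unique.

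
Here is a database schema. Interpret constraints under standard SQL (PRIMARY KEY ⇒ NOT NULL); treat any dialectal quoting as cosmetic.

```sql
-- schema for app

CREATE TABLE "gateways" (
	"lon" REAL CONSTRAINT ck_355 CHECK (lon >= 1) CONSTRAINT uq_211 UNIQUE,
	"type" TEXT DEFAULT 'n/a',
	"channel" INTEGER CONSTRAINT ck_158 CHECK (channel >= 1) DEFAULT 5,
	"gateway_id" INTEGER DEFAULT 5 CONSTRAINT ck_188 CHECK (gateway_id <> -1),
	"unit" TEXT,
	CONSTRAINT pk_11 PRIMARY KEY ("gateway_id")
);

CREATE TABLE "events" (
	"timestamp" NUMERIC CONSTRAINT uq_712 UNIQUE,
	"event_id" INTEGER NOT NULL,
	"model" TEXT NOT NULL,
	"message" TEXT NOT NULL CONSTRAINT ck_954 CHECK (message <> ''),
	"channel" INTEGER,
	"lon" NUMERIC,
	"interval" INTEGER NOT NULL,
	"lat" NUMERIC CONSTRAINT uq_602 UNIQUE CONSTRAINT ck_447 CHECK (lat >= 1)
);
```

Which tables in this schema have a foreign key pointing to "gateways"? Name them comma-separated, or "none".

none

No REFERENCES clause anywhere in the schema names gateways.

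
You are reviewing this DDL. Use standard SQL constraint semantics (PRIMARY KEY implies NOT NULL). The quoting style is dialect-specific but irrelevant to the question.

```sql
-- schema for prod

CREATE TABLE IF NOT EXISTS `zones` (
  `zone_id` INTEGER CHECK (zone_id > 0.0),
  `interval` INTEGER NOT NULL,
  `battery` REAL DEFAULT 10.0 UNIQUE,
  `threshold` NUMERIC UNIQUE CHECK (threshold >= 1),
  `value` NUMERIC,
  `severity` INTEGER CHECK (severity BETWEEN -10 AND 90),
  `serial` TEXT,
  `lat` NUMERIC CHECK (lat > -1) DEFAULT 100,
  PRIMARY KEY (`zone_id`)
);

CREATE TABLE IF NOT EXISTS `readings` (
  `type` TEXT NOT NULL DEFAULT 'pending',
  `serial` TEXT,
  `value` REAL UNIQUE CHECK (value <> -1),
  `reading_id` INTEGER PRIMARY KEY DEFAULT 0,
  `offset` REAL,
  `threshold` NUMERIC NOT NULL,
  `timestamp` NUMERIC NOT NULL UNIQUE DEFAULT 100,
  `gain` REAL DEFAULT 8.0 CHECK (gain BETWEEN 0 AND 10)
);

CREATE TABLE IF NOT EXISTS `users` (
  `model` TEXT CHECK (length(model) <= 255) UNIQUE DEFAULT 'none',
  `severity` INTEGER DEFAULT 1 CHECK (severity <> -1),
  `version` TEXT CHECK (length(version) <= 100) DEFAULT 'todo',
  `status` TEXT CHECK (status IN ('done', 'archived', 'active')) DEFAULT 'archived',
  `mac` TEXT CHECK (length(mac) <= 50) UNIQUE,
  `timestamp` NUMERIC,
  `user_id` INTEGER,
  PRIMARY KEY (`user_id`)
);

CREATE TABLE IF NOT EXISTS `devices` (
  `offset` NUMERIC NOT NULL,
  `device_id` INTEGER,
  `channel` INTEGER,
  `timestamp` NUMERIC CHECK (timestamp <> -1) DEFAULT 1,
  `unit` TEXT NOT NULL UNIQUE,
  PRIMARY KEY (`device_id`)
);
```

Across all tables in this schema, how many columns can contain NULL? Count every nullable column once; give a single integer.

zones: 6 nullable (battery, threshold, value, severity, serial, lat — PK (zone_id) and explicit NOT NULL columns excluded).
readings: 4 nullable (serial, value, offset, gain — PK (reading_id) and explicit NOT NULL columns excluded).
users: 6 nullable (model, severity, version, status, mac, timestamp — PK (user_id) and explicit NOT NULL columns excluded).
devices: 2 nullable (channel, timestamp — PK (device_id) and explicit NOT NULL columns excluded).
Total: 6 + 4 + 6 + 2 = 18.

18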